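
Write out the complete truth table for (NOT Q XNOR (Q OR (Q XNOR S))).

Q | S | Output
--------------
0 | 0 | 1
0 | 1 | 0
1 | 0 | 0
1 | 1 | 0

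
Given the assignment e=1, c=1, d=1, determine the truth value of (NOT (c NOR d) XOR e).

Substituting: (NOT (1 NOR 1) XOR 1)
= 0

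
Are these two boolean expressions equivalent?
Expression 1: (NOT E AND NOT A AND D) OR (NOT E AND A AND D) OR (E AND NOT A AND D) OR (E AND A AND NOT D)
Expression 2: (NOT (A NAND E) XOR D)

Yes, they are equivalent — the two output columns agree on all 8 assignments:
E | A | D | Expression 1 | Expression 2
---------------------------------------
0 | 0 | 0 | 0 | 0
0 | 0 | 1 | 1 | 1
0 | 1 | 0 | 0 | 0
0 | 1 | 1 | 1 | 1
1 | 0 | 0 | 0 | 0
1 | 0 | 1 | 1 | 1
1 | 1 | 0 | 1 | 1
1 | 1 | 1 | 0 | 0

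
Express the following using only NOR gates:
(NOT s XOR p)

(((((s NOR s) NOR p) NOR ((s NOR s) NOR p)) NOR (((s NOR s) NOR p) NOR ((s NOR s) NOR p))) NOR (((((s NOR s) NOR (s NOR s)) NOR (p NOR p)) NOR (((s NOR s) NOR (s NOR s)) NOR (p NOR p))) NOR ((((s NOR s) NOR (s NOR s)) NOR (p NOR p)) NOR (((s NOR s) NOR (s NOR s)) NOR (p NOR p)))))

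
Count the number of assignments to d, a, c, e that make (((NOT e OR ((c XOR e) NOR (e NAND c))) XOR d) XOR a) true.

Satisfying assignments: (0,0,0,0), (0,0,1,0), (0,0,1,1), (0,1,0,1), (1,0,0,1), (1,1,0,0), (1,1,1,0), (1,1,1,1)
Count: 8 out of 16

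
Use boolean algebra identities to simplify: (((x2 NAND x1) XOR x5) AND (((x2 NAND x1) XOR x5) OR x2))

By absorption (E AND (E OR v) = E):
= ((x2 NAND x1) XOR x5)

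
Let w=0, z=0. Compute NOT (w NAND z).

Substituting: NOT (0 NAND 0)
= 0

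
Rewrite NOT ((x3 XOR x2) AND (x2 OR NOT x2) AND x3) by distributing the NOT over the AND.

NOT (x3 XOR x2) OR NOT (x2 OR NOT x2) OR NOT x3
De Morgan's: NOT(AND of terms) = OR of negations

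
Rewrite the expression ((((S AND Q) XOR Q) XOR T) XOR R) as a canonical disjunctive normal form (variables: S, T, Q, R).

(NOT S AND NOT T AND NOT Q AND R) OR (NOT S AND NOT T AND Q AND NOT R) OR (NOT S AND T AND NOT Q AND NOT R) OR (NOT S AND T AND Q AND R) OR (S AND NOT T AND NOT Q AND R) OR (S AND NOT T AND Q AND R) OR (S AND T AND NOT Q AND NOT R) OR (S AND T AND Q AND NOT R)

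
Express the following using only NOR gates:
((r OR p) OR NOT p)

((((r NOR p) NOR (r NOR p)) NOR (p NOR p)) NOR (((r NOR p) NOR (r NOR p)) NOR (p NOR p)))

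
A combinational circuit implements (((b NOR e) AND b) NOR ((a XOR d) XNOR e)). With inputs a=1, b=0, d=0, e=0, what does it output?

Substituting: (((0 NOR 0) AND 0) NOR ((1 XOR 0) XNOR 0))
= 1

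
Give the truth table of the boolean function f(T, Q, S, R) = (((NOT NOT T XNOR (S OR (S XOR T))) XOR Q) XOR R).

T | Q | S | R | Output
----------------------
0 | 0 | 0 | 0 | 1
0 | 0 | 0 | 1 | 0
0 | 0 | 1 | 0 | 0
0 | 0 | 1 | 1 | 1
0 | 1 | 0 | 0 | 0
0 | 1 | 0 | 1 | 1
0 | 1 | 1 | 0 | 1
0 | 1 | 1 | 1 | 0
1 | 0 | 0 | 0 | 1
1 | 0 | 0 | 1 | 0
1 | 0 | 1 | 0 | 1
1 | 0 | 1 | 1 | 0
1 | 1 | 0 | 0 | 0
1 | 1 | 0 | 1 | 1
1 | 1 | 1 | 0 | 0
1 | 1 | 1 | 1 | 1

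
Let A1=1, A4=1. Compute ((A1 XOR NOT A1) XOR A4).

Substituting: ((1 XOR NOT 1) XOR 1)
= 0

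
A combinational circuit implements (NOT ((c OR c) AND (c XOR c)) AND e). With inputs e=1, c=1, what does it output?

Substituting: (NOT ((1 OR 1) AND (1 XOR 1)) AND 1)
= 1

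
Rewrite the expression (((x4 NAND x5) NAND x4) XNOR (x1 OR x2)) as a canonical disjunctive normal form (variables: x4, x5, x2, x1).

(NOT x4 AND NOT x5 AND NOT x2 AND x1) OR (NOT x4 AND NOT x5 AND x2 AND NOT x1) OR (NOT x4 AND NOT x5 AND x2 AND x1) OR (NOT x4 AND x5 AND NOT x2 AND x1) OR (NOT x4 AND x5 AND x2 AND NOT x1) OR (NOT x4 AND x5 AND x2 AND x1) OR (x4 AND NOT x5 AND NOT x2 AND NOT x1) OR (x4 AND x5 AND NOT x2 AND x1) OR (x4 AND x5 AND x2 AND NOT x1) OR (x4 AND x5 AND x2 AND x1)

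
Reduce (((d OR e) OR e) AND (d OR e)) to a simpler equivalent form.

By absorption (E AND (E OR v) = E):
= (d OR e)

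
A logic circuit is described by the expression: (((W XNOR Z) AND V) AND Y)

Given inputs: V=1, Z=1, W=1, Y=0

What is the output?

Substituting: (((1 XNOR 1) AND 1) AND 0)
= 0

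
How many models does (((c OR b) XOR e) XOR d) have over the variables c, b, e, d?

Satisfying assignments: (0,0,0,1), (0,0,1,0), (0,1,0,0), (0,1,1,1), (1,0,0,0), (1,0,1,1), (1,1,0,0), (1,1,1,1)
Count: 8 out of 16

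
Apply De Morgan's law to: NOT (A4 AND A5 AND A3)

NOT A4 OR NOT A5 OR NOT A3
De Morgan's: NOT(AND of terms) = OR of negations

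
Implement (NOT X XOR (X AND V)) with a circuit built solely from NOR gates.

(((((X NOR X) NOR ((X NOR X) NOR (V NOR V))) NOR ((X NOR X) NOR ((X NOR X) NOR (V NOR V)))) NOR (((X NOR X) NOR ((X NOR X) NOR (V NOR V))) NOR ((X NOR X) NOR ((X NOR X) NOR (V NOR V))))) NOR (((((X NOR X) NOR (X NOR X)) NOR (((X NOR X) NOR (V NOR V)) NOR ((X NOR X) NOR (V NOR V)))) NOR (((X NOR X) NOR (X NOR X)) NOR (((X NOR X) NOR (V NOR V)) NOR ((X NOR X) NOR (V NOR V))))) NOR ((((X NOR X) NOR (X NOR X)) NOR (((X NOR X) NOR (V NOR V)) NOR ((X NOR X) NOR (V NOR V)))) NOR (((X NOR X) NOR (X NOR X)) NOR (((X NOR X) NOR (V NOR V)) NOR ((X NOR X) NOR (V NOR V)))))))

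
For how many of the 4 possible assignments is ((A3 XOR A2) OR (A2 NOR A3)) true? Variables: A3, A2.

Satisfying assignments: (0,0), (0,1), (1,0)
Count: 3 out of 4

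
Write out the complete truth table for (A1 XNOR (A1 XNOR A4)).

A1 | A4 | Output
----------------
0 | 0 | 0
0 | 1 | 1
1 | 0 | 0
1 | 1 | 1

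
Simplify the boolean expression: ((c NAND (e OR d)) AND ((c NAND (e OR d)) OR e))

By absorption (E AND (E OR v) = E):
= (c NAND (e OR d))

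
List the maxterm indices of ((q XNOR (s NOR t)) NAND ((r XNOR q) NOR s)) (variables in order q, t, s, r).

ΠM(5, 8) = (q OR NOT t OR s OR NOT r) AND (NOT q OR t OR s OR r)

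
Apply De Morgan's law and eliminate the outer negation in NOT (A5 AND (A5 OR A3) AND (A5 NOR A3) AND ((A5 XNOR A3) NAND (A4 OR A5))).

NOT A5 OR NOT (A5 OR A3) OR NOT (A5 NOR A3) OR NOT ((A5 XNOR A3) NAND (A4 OR A5))
De Morgan's: NOT(AND of terms) = OR of negations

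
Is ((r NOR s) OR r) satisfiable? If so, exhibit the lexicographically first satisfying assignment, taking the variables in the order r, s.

r=0, s=0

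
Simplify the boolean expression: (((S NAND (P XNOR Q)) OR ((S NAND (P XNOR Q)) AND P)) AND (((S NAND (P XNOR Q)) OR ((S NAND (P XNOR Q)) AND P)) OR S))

By absorption (E AND (E OR v) = E) then absorption (E OR (E AND v) = E):
= (S NAND (P XNOR Q))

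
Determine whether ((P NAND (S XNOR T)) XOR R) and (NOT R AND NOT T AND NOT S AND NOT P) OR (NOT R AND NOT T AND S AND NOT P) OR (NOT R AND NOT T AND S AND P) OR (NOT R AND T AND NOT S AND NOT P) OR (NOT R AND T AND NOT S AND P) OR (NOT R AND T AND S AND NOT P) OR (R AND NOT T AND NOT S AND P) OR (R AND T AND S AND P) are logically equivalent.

Yes, they are equivalent — the two output columns agree on all 16 assignments:
R | T | S | P | Expression 1 | Expression 2
-------------------------------------------
0 | 0 | 0 | 0 | 1 | 1
0 | 0 | 0 | 1 | 0 | 0
0 | 0 | 1 | 0 | 1 | 1
0 | 0 | 1 | 1 | 1 | 1
0 | 1 | 0 | 0 | 1 | 1
0 | 1 | 0 | 1 | 1 | 1
0 | 1 | 1 | 0 | 1 | 1
0 | 1 | 1 | 1 | 0 | 0
1 | 0 | 0 | 0 | 0 | 0
1 | 0 | 0 | 1 | 1 | 1
1 | 0 | 1 | 0 | 0 | 0
1 | 0 | 1 | 1 | 0 | 0
1 | 1 | 0 | 0 | 0 | 0
1 | 1 | 0 | 1 | 0 | 0
1 | 1 | 1 | 0 | 0 | 0
1 | 1 | 1 | 1 | 1 | 1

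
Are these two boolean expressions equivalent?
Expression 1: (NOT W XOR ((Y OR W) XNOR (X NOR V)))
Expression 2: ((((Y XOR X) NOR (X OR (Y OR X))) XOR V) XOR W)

No. Counterexample: with V=0, Y=0, X=0, W=1, Expression 1 = 1 but Expression 2 = 0.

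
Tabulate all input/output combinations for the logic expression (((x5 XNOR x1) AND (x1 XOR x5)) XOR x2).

x1 | x2 | x5 | Output
---------------------
0 | 0 | 0 | 0
0 | 0 | 1 | 0
0 | 1 | 0 | 1
0 | 1 | 1 | 1
1 | 0 | 0 | 0
1 | 0 | 1 | 0
1 | 1 | 0 | 1
1 | 1 | 1 | 1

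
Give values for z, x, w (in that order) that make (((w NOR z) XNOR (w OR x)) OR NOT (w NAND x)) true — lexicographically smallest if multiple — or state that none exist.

z=0, x=1, w=0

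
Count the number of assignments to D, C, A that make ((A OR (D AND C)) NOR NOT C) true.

Satisfying assignments: (0,1,0)
Count: 1 out of 8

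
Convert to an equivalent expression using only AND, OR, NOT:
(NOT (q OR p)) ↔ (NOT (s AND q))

((NOT (q OR p)) AND (NOT (s AND q))) OR ((q OR p) AND (s AND q))
(Biconditional = both true or both false)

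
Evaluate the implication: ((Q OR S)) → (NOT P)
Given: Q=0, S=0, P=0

Antecedent ((Q OR S)) = 0; consequent (NOT P) = 1.
0 → 1 = 1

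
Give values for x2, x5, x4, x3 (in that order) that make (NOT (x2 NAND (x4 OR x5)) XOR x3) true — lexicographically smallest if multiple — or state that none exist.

x2=0, x5=0, x4=0, x3=1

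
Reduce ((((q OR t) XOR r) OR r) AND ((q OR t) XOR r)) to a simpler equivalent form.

By absorption (E AND (E OR v) = E):
= ((q OR t) XOR r)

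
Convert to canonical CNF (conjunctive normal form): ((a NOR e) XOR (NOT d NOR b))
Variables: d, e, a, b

(d OR e OR NOT a OR b) AND (d OR e OR NOT a OR NOT b) AND (d OR NOT e OR a OR b) AND (d OR NOT e OR a OR NOT b) AND (d OR NOT e OR NOT a OR b) AND (d OR NOT e OR NOT a OR NOT b) AND (NOT d OR e OR a OR b) AND (NOT d OR e OR NOT a OR NOT b) AND (NOT d OR NOT e OR a OR NOT b) AND (NOT d OR NOT e OR NOT a OR NOT b)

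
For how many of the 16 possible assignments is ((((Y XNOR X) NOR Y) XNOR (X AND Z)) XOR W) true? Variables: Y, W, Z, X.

Satisfying assignments: (0,0,0,0), (0,0,1,0), (0,0,1,1), (0,1,0,1), (1,0,0,0), (1,0,0,1), (1,0,1,0), (1,1,1,1)
Count: 8 out of 16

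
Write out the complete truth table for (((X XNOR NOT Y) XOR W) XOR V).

W | V | X | Y | Output
----------------------
0 | 0 | 0 | 0 | 0
0 | 0 | 0 | 1 | 1
0 | 0 | 1 | 0 | 1
0 | 0 | 1 | 1 | 0
0 | 1 | 0 | 0 | 1
0 | 1 | 0 | 1 | 0
0 | 1 | 1 | 0 | 0
0 | 1 | 1 | 1 | 1
1 | 0 | 0 | 0 | 1
1 | 0 | 0 | 1 | 0
1 | 0 | 1 | 0 | 0
1 | 0 | 1 | 1 | 1
1 | 1 | 0 | 0 | 0
1 | 1 | 0 | 1 | 1
1 | 1 | 1 | 0 | 1
1 | 1 | 1 | 1 | 0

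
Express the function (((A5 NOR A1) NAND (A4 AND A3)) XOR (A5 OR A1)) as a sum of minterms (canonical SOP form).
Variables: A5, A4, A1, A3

Σm(0, 1, 4) = (NOT A5 AND NOT A4 AND NOT A1 AND NOT A3) OR (NOT A5 AND NOT A4 AND NOT A1 AND A3) OR (NOT A5 AND A4 AND NOT A1 AND NOT A3)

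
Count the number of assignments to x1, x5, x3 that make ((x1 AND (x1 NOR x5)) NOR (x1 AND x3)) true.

Satisfying assignments: (0,0,0), (0,0,1), (0,1,0), (0,1,1), (1,0,0), (1,1,0)
Count: 6 out of 8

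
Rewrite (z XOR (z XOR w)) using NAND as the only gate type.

((z NAND (z NAND ((z NAND (z NAND w)) NAND (w NAND (z NAND w))))) NAND (((z NAND (z NAND w)) NAND (w NAND (z NAND w))) NAND (z NAND ((z NAND (z NAND w)) NAND (w NAND (z NAND w))))))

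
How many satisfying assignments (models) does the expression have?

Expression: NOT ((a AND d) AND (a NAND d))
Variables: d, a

Satisfying assignments: (0,0), (0,1), (1,0), (1,1)
Count: 4 out of 4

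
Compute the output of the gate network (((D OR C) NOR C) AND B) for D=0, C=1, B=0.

Substituting: (((0 OR 1) NOR 1) AND 0)
= 0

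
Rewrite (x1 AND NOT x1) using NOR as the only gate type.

((x1 NOR x1) NOR ((x1 NOR x1) NOR (x1 NOR x1)))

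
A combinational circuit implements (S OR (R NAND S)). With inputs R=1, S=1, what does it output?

Substituting: (1 OR (1 NAND 1))
= 1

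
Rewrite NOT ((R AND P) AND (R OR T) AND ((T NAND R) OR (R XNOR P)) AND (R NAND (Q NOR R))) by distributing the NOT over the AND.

NOT (R AND P) OR NOT (R OR T) OR NOT ((T NAND R) OR (R XNOR P)) OR NOT (R NAND (Q NOR R))
De Morgan's: NOT(AND of terms) = OR of negations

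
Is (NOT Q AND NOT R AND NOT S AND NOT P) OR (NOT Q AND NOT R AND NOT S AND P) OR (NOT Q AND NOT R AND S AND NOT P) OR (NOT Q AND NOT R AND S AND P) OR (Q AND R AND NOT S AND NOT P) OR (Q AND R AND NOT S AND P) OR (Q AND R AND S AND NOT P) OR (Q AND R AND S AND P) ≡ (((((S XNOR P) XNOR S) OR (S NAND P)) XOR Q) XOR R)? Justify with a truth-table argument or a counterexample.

Yes, they are equivalent — the two output columns agree on all 16 assignments:
Q | R | S | P | Expression 1 | Expression 2
-------------------------------------------
0 | 0 | 0 | 0 | 1 | 1
0 | 0 | 0 | 1 | 1 | 1
0 | 0 | 1 | 0 | 1 | 1
0 | 0 | 1 | 1 | 1 | 1
0 | 1 | 0 | 0 | 0 | 0
0 | 1 | 0 | 1 | 0 | 0
0 | 1 | 1 | 0 | 0 | 0
0 | 1 | 1 | 1 | 0 | 0
1 | 0 | 0 | 0 | 0 | 0
1 | 0 | 0 | 1 | 0 | 0
1 | 0 | 1 | 0 | 0 | 0
1 | 0 | 1 | 1 | 0 | 0
1 | 1 | 0 | 0 | 1 | 1
1 | 1 | 0 | 1 | 1 | 1
1 | 1 | 1 | 0 | 1 | 1
1 | 1 | 1 | 1 | 1 | 1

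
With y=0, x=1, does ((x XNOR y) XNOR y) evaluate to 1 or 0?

Substituting: ((1 XNOR 0) XNOR 0)
= 1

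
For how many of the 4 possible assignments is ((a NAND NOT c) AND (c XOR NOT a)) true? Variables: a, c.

Satisfying assignments: (0,0), (1,1)
Count: 2 out of 4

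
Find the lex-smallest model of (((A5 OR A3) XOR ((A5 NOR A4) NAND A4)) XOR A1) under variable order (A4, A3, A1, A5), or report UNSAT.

A4=0, A3=0, A1=0, A5=0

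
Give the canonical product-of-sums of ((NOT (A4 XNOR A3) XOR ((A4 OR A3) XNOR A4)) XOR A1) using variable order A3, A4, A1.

ΠM(1, 2, 5, 7) = (A3 OR A4 OR NOT A1) AND (A3 OR NOT A4 OR A1) AND (NOT A3 OR A4 OR NOT A1) AND (NOT A3 OR NOT A4 OR NOT A1)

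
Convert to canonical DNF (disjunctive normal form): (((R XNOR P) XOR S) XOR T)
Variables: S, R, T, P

(NOT S AND NOT R AND NOT T AND NOT P) OR (NOT S AND NOT R AND T AND P) OR (NOT S AND R AND NOT T AND P) OR (NOT S AND R AND T AND NOT P) OR (S AND NOT R AND NOT T AND P) OR (S AND NOT R AND T AND NOT P) OR (S AND R AND NOT T AND NOT P) OR (S AND R AND T AND P)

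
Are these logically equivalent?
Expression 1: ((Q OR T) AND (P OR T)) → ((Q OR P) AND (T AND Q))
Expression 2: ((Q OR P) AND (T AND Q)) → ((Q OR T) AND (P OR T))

No, Converse is not equivalent to original (counterexample: P=0, Q=0, T=1)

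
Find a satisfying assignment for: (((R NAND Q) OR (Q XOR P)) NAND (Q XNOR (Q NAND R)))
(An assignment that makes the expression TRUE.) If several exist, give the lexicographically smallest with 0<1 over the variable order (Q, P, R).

Q=0, P=0, R=0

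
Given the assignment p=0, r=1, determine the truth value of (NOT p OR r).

Substituting: (NOT 0 OR 1)
= 1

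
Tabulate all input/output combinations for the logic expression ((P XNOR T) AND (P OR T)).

T | P | Output
--------------
0 | 0 | 0
0 | 1 | 0
1 | 0 | 0
1 | 1 | 1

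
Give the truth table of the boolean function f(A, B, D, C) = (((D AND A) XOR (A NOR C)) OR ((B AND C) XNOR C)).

A | B | D | C | Output
----------------------
0 | 0 | 0 | 0 | 1
0 | 0 | 0 | 1 | 0
0 | 0 | 1 | 0 | 1
0 | 0 | 1 | 1 | 0
0 | 1 | 0 | 0 | 1
0 | 1 | 0 | 1 | 1
0 | 1 | 1 | 0 | 1
0 | 1 | 1 | 1 | 1
1 | 0 | 0 | 0 | 1
1 | 0 | 0 | 1 | 0
1 | 0 | 1 | 0 | 1
1 | 0 | 1 | 1 | 1
1 | 1 | 0 | 0 | 1
1 | 1 | 0 | 1 | 1
1 | 1 | 1 | 0 | 1
1 | 1 | 1 | 1 | 1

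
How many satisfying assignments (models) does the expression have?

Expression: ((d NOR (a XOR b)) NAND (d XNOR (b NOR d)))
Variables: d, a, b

Satisfying assignments: (0,0,0), (0,0,1), (0,1,0), (1,0,0), (1,0,1), (1,1,0), (1,1,1)
Count: 7 out of 8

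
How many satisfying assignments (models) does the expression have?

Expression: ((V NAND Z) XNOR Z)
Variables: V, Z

Satisfying assignments: (0,1)
Count: 1 out of 4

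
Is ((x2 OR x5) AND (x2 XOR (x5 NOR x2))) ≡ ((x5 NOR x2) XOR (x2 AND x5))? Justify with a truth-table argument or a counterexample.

No. Counterexample: with x5=0, x2=0, Expression 1 = 0 but Expression 2 = 1.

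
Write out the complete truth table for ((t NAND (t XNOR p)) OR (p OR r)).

p | t | r | Output
------------------
0 | 0 | 0 | 1
0 | 0 | 1 | 1
0 | 1 | 0 | 1
0 | 1 | 1 | 1
1 | 0 | 0 | 1
1 | 0 | 1 | 1
1 | 1 | 0 | 1
1 | 1 | 1 | 1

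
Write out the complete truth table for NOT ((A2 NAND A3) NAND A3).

A3 | A2 | Output
----------------
0 | 0 | 0
0 | 1 | 0
1 | 0 | 1
1 | 1 | 0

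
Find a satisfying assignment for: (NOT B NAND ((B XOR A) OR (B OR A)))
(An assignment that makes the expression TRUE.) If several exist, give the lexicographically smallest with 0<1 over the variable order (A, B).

A=0, B=0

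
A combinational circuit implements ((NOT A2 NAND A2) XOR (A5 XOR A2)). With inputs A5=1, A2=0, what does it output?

Substituting: ((NOT 0 NAND 0) XOR (1 XOR 0))
= 0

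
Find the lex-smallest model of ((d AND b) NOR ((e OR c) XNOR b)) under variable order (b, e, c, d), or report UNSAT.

b=0, e=0, c=1, d=0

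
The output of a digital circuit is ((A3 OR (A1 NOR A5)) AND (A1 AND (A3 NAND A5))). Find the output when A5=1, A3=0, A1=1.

Substituting: ((0 OR (1 NOR 1)) AND (1 AND (0 NAND 1)))
= 0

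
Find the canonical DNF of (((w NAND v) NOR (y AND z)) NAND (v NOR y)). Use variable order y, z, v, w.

(NOT y AND NOT z AND NOT v AND NOT w) OR (NOT y AND NOT z AND NOT v AND w) OR (NOT y AND NOT z AND v AND NOT w) OR (NOT y AND NOT z AND v AND w) OR (NOT y AND z AND NOT v AND NOT w) OR (NOT y AND z AND NOT v AND w) OR (NOT y AND z AND v AND NOT w) OR (NOT y AND z AND v AND w) OR (y AND NOT z AND NOT v AND NOT w) OR (y AND NOT z AND NOT v AND w) OR (y AND NOT z AND v AND NOT w) OR (y AND NOT z AND v AND w) OR (y AND z AND NOT v AND NOT w) OR (y AND z AND NOT v AND w) OR (y AND z AND v AND NOT w) OR (y AND z AND v AND w)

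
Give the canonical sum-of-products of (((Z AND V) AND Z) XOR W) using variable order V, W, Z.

Σm(2, 3, 5, 6) = (NOT V AND W AND NOT Z) OR (NOT V AND W AND Z) OR (V AND NOT W AND Z) OR (V AND W AND NOT Z)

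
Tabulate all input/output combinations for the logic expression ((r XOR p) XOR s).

s | p | r | Output
------------------
0 | 0 | 0 | 0
0 | 0 | 1 | 1
0 | 1 | 0 | 1
0 | 1 | 1 | 0
1 | 0 | 0 | 1
1 | 0 | 1 | 0
1 | 1 | 0 | 0
1 | 1 | 1 | 1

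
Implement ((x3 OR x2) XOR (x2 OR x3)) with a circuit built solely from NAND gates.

((((x3 NAND x3) NAND (x2 NAND x2)) NAND (((x3 NAND x3) NAND (x2 NAND x2)) NAND ((x2 NAND x2) NAND (x3 NAND x3)))) NAND (((x2 NAND x2) NAND (x3 NAND x3)) NAND (((x3 NAND x3) NAND (x2 NAND x2)) NAND ((x2 NAND x2) NAND (x3 NAND x3)))))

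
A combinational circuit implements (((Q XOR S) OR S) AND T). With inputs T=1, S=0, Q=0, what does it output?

Substituting: (((0 XOR 0) OR 0) AND 1)
= 0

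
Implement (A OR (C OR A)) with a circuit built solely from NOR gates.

((A NOR ((C NOR A) NOR (C NOR A))) NOR (A NOR ((C NOR A) NOR (C NOR A))))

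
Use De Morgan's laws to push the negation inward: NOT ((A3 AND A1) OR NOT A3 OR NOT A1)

NOT (A3 AND A1) AND A3 AND A1
De Morgan's: NOT(OR of terms) = AND of negations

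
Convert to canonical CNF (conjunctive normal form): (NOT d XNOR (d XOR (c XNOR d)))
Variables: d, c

(d OR NOT c) AND (NOT d OR c)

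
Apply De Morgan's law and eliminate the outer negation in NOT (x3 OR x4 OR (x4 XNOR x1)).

NOT x3 AND NOT x4 AND NOT (x4 XNOR x1)
De Morgan's: NOT(OR of terms) = AND of negations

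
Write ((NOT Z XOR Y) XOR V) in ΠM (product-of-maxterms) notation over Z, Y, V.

ΠM(1, 2, 4, 7) = (Z OR Y OR NOT V) AND (Z OR NOT Y OR V) AND (NOT Z OR Y OR V) AND (NOT Z OR NOT Y OR NOT V)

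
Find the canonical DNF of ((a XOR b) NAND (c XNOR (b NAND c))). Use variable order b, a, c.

(NOT b AND NOT a AND NOT c) OR (NOT b AND NOT a AND c) OR (NOT b AND a AND NOT c) OR (b AND NOT a AND NOT c) OR (b AND NOT a AND c) OR (b AND a AND NOT c) OR (b AND a AND c)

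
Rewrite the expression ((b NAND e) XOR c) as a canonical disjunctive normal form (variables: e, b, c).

(NOT e AND NOT b AND NOT c) OR (NOT e AND b AND NOT c) OR (e AND NOT b AND NOT c) OR (e AND b AND c)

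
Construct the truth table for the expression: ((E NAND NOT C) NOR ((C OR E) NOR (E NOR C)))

E | C | Output
--------------
0 | 0 | 0
0 | 1 | 0
1 | 0 | 1
1 | 1 | 0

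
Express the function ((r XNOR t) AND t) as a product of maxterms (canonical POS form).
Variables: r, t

ΠM(0, 1, 2) = (r OR t) AND (r OR NOT t) AND (NOT r OR t)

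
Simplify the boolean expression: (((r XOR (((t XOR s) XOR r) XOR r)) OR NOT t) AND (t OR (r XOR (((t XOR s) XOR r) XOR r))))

By distribution ((E OR v) AND (E OR NOT v) = E) then XOR self-cancellation ((E XOR v) XOR v = E):
= ((t XOR s) XOR r)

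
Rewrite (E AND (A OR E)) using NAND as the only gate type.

((E NAND ((A NAND A) NAND (E NAND E))) NAND (E NAND ((A NAND A) NAND (E NAND E))))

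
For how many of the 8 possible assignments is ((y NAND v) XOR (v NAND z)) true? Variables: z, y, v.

Satisfying assignments: (0,1,1), (1,0,1)
Count: 2 out of 8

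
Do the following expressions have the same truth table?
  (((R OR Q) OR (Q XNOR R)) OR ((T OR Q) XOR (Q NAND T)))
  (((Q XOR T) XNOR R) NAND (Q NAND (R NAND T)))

No. Counterexample: with Q=0, T=0, R=0, Expression 1 = 1 but Expression 2 = 0.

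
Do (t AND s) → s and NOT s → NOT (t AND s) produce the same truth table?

Yes, Contrapositive is always equivalent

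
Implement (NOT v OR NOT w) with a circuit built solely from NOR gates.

(((v NOR v) NOR (w NOR w)) NOR ((v NOR v) NOR (w NOR w)))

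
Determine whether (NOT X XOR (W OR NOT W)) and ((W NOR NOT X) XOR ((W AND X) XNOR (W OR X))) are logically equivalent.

No. Counterexample: with W=0, X=0, Expression 1 = 0 but Expression 2 = 1.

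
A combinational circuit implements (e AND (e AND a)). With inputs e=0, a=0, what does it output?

Substituting: (0 AND (0 AND 0))
= 0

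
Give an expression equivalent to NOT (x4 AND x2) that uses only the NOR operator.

(((x4 NOR x4) NOR (x2 NOR x2)) NOR ((x4 NOR x4) NOR (x2 NOR x2)))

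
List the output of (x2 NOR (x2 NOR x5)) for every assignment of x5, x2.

x5 | x2 | Output
----------------
0 | 0 | 0
0 | 1 | 0
1 | 0 | 1
1 | 1 | 0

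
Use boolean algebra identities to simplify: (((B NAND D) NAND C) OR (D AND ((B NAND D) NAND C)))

By absorption (E OR (E AND v) = E):
= ((B NAND D) NAND C)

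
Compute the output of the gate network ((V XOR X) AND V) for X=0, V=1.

Substituting: ((1 XOR 0) AND 1)
= 1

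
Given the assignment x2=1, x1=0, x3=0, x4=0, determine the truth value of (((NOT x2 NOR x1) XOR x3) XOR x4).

Substituting: (((NOT 1 NOR 0) XOR 0) XOR 0)
= 1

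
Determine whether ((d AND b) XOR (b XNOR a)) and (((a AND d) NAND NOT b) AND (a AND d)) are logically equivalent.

No. Counterexample: with a=0, d=0, b=0, Expression 1 = 1 but Expression 2 = 0.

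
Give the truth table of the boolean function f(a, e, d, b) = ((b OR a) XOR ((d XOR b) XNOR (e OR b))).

a | e | d | b | Output
----------------------
0 | 0 | 0 | 0 | 1
0 | 0 | 0 | 1 | 0
0 | 0 | 1 | 0 | 0
0 | 0 | 1 | 1 | 1
0 | 1 | 0 | 0 | 0
0 | 1 | 0 | 1 | 0
0 | 1 | 1 | 0 | 1
0 | 1 | 1 | 1 | 1
1 | 0 | 0 | 0 | 0
1 | 0 | 0 | 1 | 0
1 | 0 | 1 | 0 | 1
1 | 0 | 1 | 1 | 1
1 | 1 | 0 | 0 | 1
1 | 1 | 0 | 1 | 0
1 | 1 | 1 | 0 | 0
1 | 1 | 1 | 1 | 1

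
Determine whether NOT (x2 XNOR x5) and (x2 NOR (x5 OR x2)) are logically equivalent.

No. Counterexample: with x5=0, x2=0, Expression 1 = 0 but Expression 2 = 1.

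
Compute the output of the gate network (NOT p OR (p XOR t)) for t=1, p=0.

Substituting: (NOT 0 OR (0 XOR 1))
= 1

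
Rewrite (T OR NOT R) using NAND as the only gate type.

((T NAND T) NAND ((R NAND R) NAND (R NAND R)))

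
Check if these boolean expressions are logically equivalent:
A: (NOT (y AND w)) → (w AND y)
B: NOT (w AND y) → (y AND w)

Yes, Contrapositive is always equivalent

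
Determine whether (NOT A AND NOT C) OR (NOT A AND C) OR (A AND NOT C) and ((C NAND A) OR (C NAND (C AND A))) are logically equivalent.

Yes, they are equivalent — the two output columns agree on all 4 assignments:
A | C | Expression 1 | Expression 2
-----------------------------------
0 | 0 | 1 | 1
0 | 1 | 1 | 1
1 | 0 | 1 | 1
1 | 1 | 0 | 0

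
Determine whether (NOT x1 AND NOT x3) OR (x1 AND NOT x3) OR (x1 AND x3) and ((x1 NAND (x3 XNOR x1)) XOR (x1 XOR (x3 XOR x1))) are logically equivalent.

Yes, they are equivalent — the two output columns agree on all 4 assignments:
x1 | x3 | Expression 1 | Expression 2
-------------------------------------
0 | 0 | 1 | 1
0 | 1 | 0 | 0
1 | 0 | 1 | 1
1 | 1 | 1 | 1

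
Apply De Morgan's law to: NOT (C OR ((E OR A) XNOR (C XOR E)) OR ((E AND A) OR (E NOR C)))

NOT C AND NOT ((E OR A) XNOR (C XOR E)) AND NOT ((E AND A) OR (E NOR C))
De Morgan's: NOT(OR of terms) = AND of negations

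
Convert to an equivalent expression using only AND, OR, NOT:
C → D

NOT C OR D
(Implication elimination: A → B = NOT A OR B)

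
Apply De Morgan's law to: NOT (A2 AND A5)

NOT A2 OR NOT A5
De Morgan's: NOT(AND of terms) = OR of negations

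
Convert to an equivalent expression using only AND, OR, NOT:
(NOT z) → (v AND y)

z OR (v AND y)
(Implication elimination: A → B = NOT A OR B)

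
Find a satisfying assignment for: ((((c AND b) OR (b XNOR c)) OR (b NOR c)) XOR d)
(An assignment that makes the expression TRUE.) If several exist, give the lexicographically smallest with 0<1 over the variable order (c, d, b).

c=0, d=0, b=0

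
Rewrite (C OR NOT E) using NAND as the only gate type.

((C NAND C) NAND ((E NAND E) NAND (E NAND E)))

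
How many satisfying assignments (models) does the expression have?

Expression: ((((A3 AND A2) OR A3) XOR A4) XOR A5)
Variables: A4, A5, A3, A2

Satisfying assignments: (0,0,1,0), (0,0,1,1), (0,1,0,0), (0,1,0,1), (1,0,0,0), (1,0,0,1), (1,1,1,0), (1,1,1,1)
Count: 8 out of 16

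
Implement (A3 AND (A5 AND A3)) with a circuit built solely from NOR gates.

((A3 NOR A3) NOR (((A5 NOR A5) NOR (A3 NOR A3)) NOR ((A5 NOR A5) NOR (A3 NOR A3))))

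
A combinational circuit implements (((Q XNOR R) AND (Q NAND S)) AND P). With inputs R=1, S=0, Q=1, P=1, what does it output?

Substituting: (((1 XNOR 1) AND (1 NAND 0)) AND 1)
= 1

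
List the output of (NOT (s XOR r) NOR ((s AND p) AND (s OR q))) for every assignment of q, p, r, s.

q | p | r | s | Output
----------------------
0 | 0 | 0 | 0 | 0
0 | 0 | 0 | 1 | 1
0 | 0 | 1 | 0 | 1
0 | 0 | 1 | 1 | 0
0 | 1 | 0 | 0 | 0
0 | 1 | 0 | 1 | 0
0 | 1 | 1 | 0 | 1
0 | 1 | 1 | 1 | 0
1 | 0 | 0 | 0 | 0
1 | 0 | 0 | 1 | 1
1 | 0 | 1 | 0 | 1
1 | 0 | 1 | 1 | 0
1 | 1 | 0 | 0 | 0
1 | 1 | 0 | 1 | 0
1 | 1 | 1 | 0 | 1
1 | 1 | 1 | 1 | 0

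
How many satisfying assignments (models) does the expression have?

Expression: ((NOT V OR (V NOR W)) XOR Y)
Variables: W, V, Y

Satisfying assignments: (0,0,0), (0,1,1), (1,0,0), (1,1,1)
Count: 4 out of 8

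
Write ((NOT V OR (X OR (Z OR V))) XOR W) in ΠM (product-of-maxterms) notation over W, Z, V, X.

ΠM(8, 9, 10, 11, 12, 13, 14, 15) = (NOT W OR Z OR V OR X) AND (NOT W OR Z OR V OR NOT X) AND (NOT W OR Z OR NOT V OR X) AND (NOT W OR Z OR NOT V OR NOT X) AND (NOT W OR NOT Z OR V OR X) AND (NOT W OR NOT Z OR V OR NOT X) AND (NOT W OR NOT Z OR NOT V OR X) AND (NOT W OR NOT Z OR NOT V OR NOT X)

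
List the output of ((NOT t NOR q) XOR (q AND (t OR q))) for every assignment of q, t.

q | t | Output
--------------
0 | 0 | 0
0 | 1 | 1
1 | 0 | 1
1 | 1 | 1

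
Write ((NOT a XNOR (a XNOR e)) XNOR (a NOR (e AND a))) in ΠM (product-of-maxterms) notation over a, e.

ΠM(1, 2) = (a OR NOT e) AND (NOT a OR e)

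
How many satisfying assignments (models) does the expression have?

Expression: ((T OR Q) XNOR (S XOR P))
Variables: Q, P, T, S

Satisfying assignments: (0,0,0,0), (0,0,1,1), (0,1,0,1), (0,1,1,0), (1,0,0,1), (1,0,1,1), (1,1,0,0), (1,1,1,0)
Count: 8 out of 16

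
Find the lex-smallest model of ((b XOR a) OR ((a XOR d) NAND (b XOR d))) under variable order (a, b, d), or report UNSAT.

a=0, b=0, d=0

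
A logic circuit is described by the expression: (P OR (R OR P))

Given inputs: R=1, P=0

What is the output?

Substituting: (0 OR (1 OR 0))
= 1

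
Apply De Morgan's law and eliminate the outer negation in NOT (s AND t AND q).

NOT s OR NOT t OR NOT q
De Morgan's: NOT(AND of terms) = OR of negations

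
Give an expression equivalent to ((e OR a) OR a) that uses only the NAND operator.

((((e NAND e) NAND (a NAND a)) NAND ((e NAND e) NAND (a NAND a))) NAND (a NAND a))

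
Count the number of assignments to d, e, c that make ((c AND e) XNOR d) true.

Satisfying assignments: (0,0,0), (0,0,1), (0,1,0), (1,1,1)
Count: 4 out of 8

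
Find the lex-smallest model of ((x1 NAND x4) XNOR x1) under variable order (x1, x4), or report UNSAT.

x1=1, x4=0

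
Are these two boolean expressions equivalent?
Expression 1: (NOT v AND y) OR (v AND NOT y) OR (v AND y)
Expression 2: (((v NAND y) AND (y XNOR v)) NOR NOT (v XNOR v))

Yes, they are equivalent — the two output columns agree on all 4 assignments:
v | y | Expression 1 | Expression 2
-----------------------------------
0 | 0 | 0 | 0
0 | 1 | 1 | 1
1 | 0 | 1 | 1
1 | 1 | 1 | 1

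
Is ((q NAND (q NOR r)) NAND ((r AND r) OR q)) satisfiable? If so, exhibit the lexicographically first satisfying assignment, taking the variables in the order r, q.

r=0, q=0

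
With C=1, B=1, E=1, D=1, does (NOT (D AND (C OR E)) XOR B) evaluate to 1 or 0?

Substituting: (NOT (1 AND (1 OR 1)) XOR 1)
= 1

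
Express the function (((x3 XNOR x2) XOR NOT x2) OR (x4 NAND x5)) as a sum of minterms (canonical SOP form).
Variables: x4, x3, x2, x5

Σm(0, 1, 2, 3, 4, 5, 6, 7, 8, 10, 12, 13, 14, 15) = (NOT x4 AND NOT x3 AND NOT x2 AND NOT x5) OR (NOT x4 AND NOT x3 AND NOT x2 AND x5) OR (NOT x4 AND NOT x3 AND x2 AND NOT x5) OR (NOT x4 AND NOT x3 AND x2 AND x5) OR (NOT x4 AND x3 AND NOT x2 AND NOT x5) OR (NOT x4 AND x3 AND NOT x2 AND x5) OR (NOT x4 AND x3 AND x2 AND NOT x5) OR (NOT x4 AND x3 AND x2 AND x5) OR (x4 AND NOT x3 AND NOT x2 AND NOT x5) OR (x4 AND NOT x3 AND x2 AND NOT x5) OR (x4 AND x3 AND NOT x2 AND NOT x5) OR (x4 AND x3 AND NOT x2 AND x5) OR (x4 AND x3 AND x2 AND NOT x5) OR (x4 AND x3 AND x2 AND x5)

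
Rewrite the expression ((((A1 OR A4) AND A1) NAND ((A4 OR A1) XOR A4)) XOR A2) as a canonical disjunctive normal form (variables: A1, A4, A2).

(NOT A1 AND NOT A4 AND NOT A2) OR (NOT A1 AND A4 AND NOT A2) OR (A1 AND NOT A4 AND A2) OR (A1 AND A4 AND NOT A2)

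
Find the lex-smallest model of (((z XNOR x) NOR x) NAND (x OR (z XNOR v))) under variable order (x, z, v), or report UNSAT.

x=0, z=0, v=0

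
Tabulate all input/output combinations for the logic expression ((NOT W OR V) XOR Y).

W | V | Y | Output
------------------
0 | 0 | 0 | 1
0 | 0 | 1 | 0
0 | 1 | 0 | 1
0 | 1 | 1 | 0
1 | 0 | 0 | 0
1 | 0 | 1 | 1
1 | 1 | 0 | 1
1 | 1 | 1 | 0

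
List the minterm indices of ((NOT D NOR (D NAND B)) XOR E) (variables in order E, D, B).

Σm(3, 4, 5, 6) = (NOT E AND D AND B) OR (E AND NOT D AND NOT B) OR (E AND NOT D AND B) OR (E AND D AND NOT B)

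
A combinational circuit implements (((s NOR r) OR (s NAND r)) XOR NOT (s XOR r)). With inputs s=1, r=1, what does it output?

Substituting: (((1 NOR 1) OR (1 NAND 1)) XOR NOT (1 XOR 1))
= 1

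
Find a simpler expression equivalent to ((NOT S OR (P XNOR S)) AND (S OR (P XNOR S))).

By distribution ((E OR v) AND (E OR NOT v) = E):
= (P XNOR S)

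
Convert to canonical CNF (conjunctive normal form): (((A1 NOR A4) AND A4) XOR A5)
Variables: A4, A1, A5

(A4 OR A1 OR A5) AND (A4 OR NOT A1 OR A5) AND (NOT A4 OR A1 OR A5) AND (NOT A4 OR NOT A1 OR A5)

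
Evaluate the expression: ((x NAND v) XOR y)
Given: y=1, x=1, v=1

Substituting: ((1 NAND 1) XOR 1)
= 1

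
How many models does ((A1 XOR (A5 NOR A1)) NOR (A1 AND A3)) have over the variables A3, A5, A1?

Satisfying assignments: (0,1,0), (1,1,0)
Count: 2 out of 8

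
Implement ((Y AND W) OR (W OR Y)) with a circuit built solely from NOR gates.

((((Y NOR Y) NOR (W NOR W)) NOR ((W NOR Y) NOR (W NOR Y))) NOR (((Y NOR Y) NOR (W NOR W)) NOR ((W NOR Y) NOR (W NOR Y))))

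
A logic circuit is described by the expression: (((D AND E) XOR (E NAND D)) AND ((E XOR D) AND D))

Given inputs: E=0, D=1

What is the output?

Substituting: (((1 AND 0) XOR (0 NAND 1)) AND ((0 XOR 1) AND 1))
= 1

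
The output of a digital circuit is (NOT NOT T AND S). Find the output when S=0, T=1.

Substituting: (NOT NOT 1 AND 0)
= 0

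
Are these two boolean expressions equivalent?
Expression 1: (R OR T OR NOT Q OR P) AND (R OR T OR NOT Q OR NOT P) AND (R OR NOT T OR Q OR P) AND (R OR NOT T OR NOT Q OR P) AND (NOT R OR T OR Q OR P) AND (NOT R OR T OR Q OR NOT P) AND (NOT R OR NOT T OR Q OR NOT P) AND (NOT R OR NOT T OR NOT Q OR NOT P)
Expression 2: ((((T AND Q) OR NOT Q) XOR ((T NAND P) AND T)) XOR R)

Yes, they are equivalent — the two output columns agree on all 16 assignments:
R | T | Q | P | Expression 1 | Expression 2
-------------------------------------------
0 | 0 | 0 | 0 | 1 | 1
0 | 0 | 0 | 1 | 1 | 1
0 | 0 | 1 | 0 | 0 | 0
0 | 0 | 1 | 1 | 0 | 0
0 | 1 | 0 | 0 | 0 | 0
0 | 1 | 0 | 1 | 1 | 1
0 | 1 | 1 | 0 | 0 | 0
0 | 1 | 1 | 1 | 1 | 1
1 | 0 | 0 | 0 | 0 | 0
1 | 0 | 0 | 1 | 0 | 0
1 | 0 | 1 | 0 | 1 | 1
1 | 0 | 1 | 1 | 1 | 1
1 | 1 | 0 | 0 | 1 | 1
1 | 1 | 0 | 1 | 0 | 0
1 | 1 | 1 | 0 | 1 | 1
1 | 1 | 1 | 1 | 0 | 0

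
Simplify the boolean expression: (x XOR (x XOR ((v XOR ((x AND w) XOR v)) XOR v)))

By XOR self-cancellation ((E XOR v) XOR v = E) then XOR self-cancellation ((E XOR v) XOR v = E):
= ((x AND w) XOR v)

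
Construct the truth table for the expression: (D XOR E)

D | E | Output
--------------
0 | 0 | 0
0 | 1 | 1
1 | 0 | 1
1 | 1 | 0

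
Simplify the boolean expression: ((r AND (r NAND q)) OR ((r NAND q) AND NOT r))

By distribution ((E AND v) OR (E AND NOT v) = E):
= (r NAND q)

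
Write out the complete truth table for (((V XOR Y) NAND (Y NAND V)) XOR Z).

Y | V | Z | Output
------------------
0 | 0 | 0 | 1
0 | 0 | 1 | 0
0 | 1 | 0 | 0
0 | 1 | 1 | 1
1 | 0 | 0 | 0
1 | 0 | 1 | 1
1 | 1 | 0 | 1
1 | 1 | 1 | 0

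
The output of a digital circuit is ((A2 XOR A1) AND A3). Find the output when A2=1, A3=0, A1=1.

Substituting: ((1 XOR 1) AND 0)
= 0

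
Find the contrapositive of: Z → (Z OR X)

Contrapositive: NOT (Z OR X) → NOT Z
Note: A statement and its contrapositive are logically equivalent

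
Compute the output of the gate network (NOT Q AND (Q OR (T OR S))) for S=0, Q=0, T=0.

Substituting: (NOT 0 AND (0 OR (0 OR 0)))
= 0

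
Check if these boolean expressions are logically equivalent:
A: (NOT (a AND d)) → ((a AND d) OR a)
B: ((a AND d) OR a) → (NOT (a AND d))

No, Converse is not equivalent to original (counterexample: a=0, c=0, d=0)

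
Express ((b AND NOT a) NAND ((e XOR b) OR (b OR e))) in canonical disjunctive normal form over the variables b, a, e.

(NOT b AND NOT a AND NOT e) OR (NOT b AND NOT a AND e) OR (NOT b AND a AND NOT e) OR (NOT b AND a AND e) OR (b AND a AND NOT e) OR (b AND a AND e)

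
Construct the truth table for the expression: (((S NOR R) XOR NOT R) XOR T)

T | S | R | Output
------------------
0 | 0 | 0 | 0
0 | 0 | 1 | 0
0 | 1 | 0 | 1
0 | 1 | 1 | 0
1 | 0 | 0 | 1
1 | 0 | 1 | 1
1 | 1 | 0 | 0
1 | 1 | 1 | 1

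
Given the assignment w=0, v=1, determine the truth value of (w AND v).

Substituting: (0 AND 1)
= 0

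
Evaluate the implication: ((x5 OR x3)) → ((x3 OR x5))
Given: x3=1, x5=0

Antecedent ((x5 OR x3)) = 1; consequent ((x3 OR x5)) = 1.
1 → 1 = 1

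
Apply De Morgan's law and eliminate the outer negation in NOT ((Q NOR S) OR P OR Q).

NOT (Q NOR S) AND NOT P AND NOT Q
De Morgan's: NOT(OR of terms) = AND of negations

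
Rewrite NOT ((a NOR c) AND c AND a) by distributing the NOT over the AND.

NOT (a NOR c) OR NOT c OR NOT a
De Morgan's: NOT(AND of terms) = OR of negations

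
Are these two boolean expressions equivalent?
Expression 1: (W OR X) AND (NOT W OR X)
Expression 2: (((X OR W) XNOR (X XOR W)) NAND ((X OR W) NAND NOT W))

Yes, they are equivalent — the two output columns agree on all 4 assignments:
W | X | Expression 1 | Expression 2
-----------------------------------
0 | 0 | 0 | 0
0 | 1 | 1 | 1
1 | 0 | 0 | 0
1 | 1 | 1 | 1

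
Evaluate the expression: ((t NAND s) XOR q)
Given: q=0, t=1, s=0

Substituting: ((1 NAND 0) XOR 0)
= 1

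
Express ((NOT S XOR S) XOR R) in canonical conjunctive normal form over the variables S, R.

(S OR NOT R) AND (NOT S OR NOT R)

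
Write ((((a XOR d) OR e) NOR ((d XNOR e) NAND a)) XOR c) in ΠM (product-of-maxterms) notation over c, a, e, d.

ΠM(0, 1, 2, 3, 4, 5, 6, 7) = (c OR a OR e OR d) AND (c OR a OR e OR NOT d) AND (c OR a OR NOT e OR d) AND (c OR a OR NOT e OR NOT d) AND (c OR NOT a OR e OR d) AND (c OR NOT a OR e OR NOT d) AND (c OR NOT a OR NOT e OR d) AND (c OR NOT a OR NOT e OR NOT d)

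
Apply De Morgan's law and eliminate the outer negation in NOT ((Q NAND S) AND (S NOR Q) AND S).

NOT (Q NAND S) OR NOT (S NOR Q) OR NOT S
De Morgan's: NOT(AND of terms) = OR of negations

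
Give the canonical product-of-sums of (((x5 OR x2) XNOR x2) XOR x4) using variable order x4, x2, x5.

ΠM(1, 4, 6, 7) = (x4 OR x2 OR NOT x5) AND (NOT x4 OR x2 OR x5) AND (NOT x4 OR NOT x2 OR x5) AND (NOT x4 OR NOT x2 OR NOT x5)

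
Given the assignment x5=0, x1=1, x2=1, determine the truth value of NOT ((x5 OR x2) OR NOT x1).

Substituting: NOT ((0 OR 1) OR NOT 1)
= 0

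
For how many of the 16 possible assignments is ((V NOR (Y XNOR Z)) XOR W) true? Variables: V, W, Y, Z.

Satisfying assignments: (0,0,0,1), (0,0,1,0), (0,1,0,0), (0,1,1,1), (1,1,0,0), (1,1,0,1), (1,1,1,0), (1,1,1,1)
Count: 8 out of 16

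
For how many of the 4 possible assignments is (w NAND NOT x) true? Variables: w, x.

Satisfying assignments: (0,0), (0,1), (1,1)
Count: 3 out of 4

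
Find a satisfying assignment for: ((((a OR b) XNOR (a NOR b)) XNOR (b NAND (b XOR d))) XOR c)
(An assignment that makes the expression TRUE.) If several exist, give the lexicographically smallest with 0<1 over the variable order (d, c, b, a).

d=0, c=0, b=1, a=0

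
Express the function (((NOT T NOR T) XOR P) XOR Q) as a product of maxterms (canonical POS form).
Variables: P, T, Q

ΠM(0, 2, 5, 7) = (P OR T OR Q) AND (P OR NOT T OR Q) AND (NOT P OR T OR NOT Q) AND (NOT P OR NOT T OR NOT Q)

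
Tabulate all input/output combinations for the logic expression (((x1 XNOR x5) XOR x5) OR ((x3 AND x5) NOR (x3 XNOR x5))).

x3 | x5 | x1 | Output
---------------------
0 | 0 | 0 | 1
0 | 0 | 1 | 0
0 | 1 | 0 | 1
0 | 1 | 1 | 1
1 | 0 | 0 | 1
1 | 0 | 1 | 1
1 | 1 | 0 | 1
1 | 1 | 1 | 0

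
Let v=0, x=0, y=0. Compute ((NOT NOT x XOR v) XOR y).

Substituting: ((NOT NOT 0 XOR 0) XOR 0)
= 0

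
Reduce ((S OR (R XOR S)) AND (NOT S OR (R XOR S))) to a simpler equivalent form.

By distribution ((E OR v) AND (E OR NOT v) = E):
= (R XOR S)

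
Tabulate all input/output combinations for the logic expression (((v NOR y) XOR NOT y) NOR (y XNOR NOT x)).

v | x | y | Output
------------------
0 | 0 | 0 | 1
0 | 0 | 1 | 0
0 | 1 | 0 | 0
0 | 1 | 1 | 1
1 | 0 | 0 | 0
1 | 0 | 1 | 0
1 | 1 | 0 | 0
1 | 1 | 1 | 1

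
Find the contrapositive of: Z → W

Contrapositive: NOT W → NOT Z
Note: A statement and its contrapositive are logically equivalent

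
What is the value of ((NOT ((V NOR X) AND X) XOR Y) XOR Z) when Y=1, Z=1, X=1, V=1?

Substituting: ((NOT ((1 NOR 1) AND 1) XOR 1) XOR 1)
= 1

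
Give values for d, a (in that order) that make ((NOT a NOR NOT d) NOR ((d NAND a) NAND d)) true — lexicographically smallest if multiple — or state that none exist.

d=1, a=0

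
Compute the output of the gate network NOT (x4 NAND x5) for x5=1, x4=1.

Substituting: NOT (1 NAND 1)
= 1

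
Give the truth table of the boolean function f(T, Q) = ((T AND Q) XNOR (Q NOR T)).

T | Q | Output
--------------
0 | 0 | 0
0 | 1 | 1
1 | 0 | 1
1 | 1 | 0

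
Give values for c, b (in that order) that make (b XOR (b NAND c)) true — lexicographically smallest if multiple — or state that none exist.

c=0, b=0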